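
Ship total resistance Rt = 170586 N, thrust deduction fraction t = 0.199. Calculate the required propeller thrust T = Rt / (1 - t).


Formula: T = Rt / (1 - t)
Step 1 — (1 - t) = 1 - 0.199 = 0.801
Step 2 — T = 170586 / 0.801 ≈ 212970 N (5 s.f.)

212970 N


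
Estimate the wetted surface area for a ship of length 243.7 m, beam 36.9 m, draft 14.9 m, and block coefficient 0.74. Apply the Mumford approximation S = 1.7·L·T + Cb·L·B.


Formula: S = 1.7*L*T + V/T with V = Cb*L*B*T, i.e. S = L * (1.7*T + Cb*B)
Step 1 — 1.7*T = 1.7 * 14.9 = 25.33 m
Step 2 — Cb*B = 0.74 * 36.9 = 27.306 m
Step 3 — 1.7*T + Cb*B = 25.33 + 27.306 = 52.636 m
Step 4 — S = 243.7 * 52.636 ≈ 12827 m^2 (5 s.f.)

12827 m^2


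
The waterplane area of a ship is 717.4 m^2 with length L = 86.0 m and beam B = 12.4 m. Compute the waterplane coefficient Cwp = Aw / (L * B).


Formula: Cwp = Aw / (L * B)
Step 1 — L * B = 86.0 * 12.4 = 1066.4 m^2
Step 2 — Cwp = 717.4 / 1066.4 ≈ 0.67273 (5 s.f.)

0.67273


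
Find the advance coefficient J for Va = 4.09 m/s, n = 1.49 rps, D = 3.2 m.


Formula: J = Va / (n * D)
Step 1 — n * D = 1.49 * 3.2 = 4.768
Step 2 — J = 4.09 / 4.768 ≈ 0.85780 (5 s.f.)

0.85780


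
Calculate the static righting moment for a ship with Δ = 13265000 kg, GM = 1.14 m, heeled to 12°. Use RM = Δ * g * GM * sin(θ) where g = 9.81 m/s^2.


Formula: GZ = GM * sin(theta); RM = disp * g * GZ
Step 1 — GZ = 1.14 * sin(12°) = 1.14 * 0.207912 = 0.23702 m
Step 2 — RM = 13265000 * 9.81 * 0.23702 ≈ 30843000 N·m (5 s.f.)

30843000 N·m


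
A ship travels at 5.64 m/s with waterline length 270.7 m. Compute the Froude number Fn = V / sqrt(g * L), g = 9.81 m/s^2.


Formula: Fn = V / sqrt(g * L)
Step 1 — g * L = 9.81 * 270.7 = 2655.567
Step 2 — sqrt(g * L) = sqrt(2655.567) = 51.532194
Step 3 — Fn = 5.64 / 51.532194 ≈ 0.10945 (5 s.f.)

0.10945


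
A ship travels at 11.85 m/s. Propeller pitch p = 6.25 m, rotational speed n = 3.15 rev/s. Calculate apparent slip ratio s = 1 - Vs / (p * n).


Formula: s = 1 - Vs / (p * n)
Step 1 — p * n = 6.25 * 3.15 = 19.6875
Step 2 — Vs / (p*n) = 11.85 / 19.6875 = 0.601905 (6 d.p.)
Step 3 — s = 1 - 0.601905 = 0.398095

0.398095


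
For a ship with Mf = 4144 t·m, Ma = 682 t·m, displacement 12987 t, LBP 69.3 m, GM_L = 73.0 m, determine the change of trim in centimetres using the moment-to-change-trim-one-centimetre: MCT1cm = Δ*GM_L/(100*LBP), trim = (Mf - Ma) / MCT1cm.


Formula: net trimming moment = Mf - Ma; MCT1cm = Δ*GM_L/(100*LBP); trim = net moment / MCT1cm
Step 1 — net trimming moment = 4144 - 682 = 3462 t·m
Step 2 — MCT1cm = 12987 * 73.0 / (100 * 69.3) = 136.8039 t·m/cm
Step 3 — trim = 3462 / 136.8039 ≈ 25.306 cm (5 s.f.)

25.306 cm


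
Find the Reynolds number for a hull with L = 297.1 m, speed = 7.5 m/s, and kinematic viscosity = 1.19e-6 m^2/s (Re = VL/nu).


Formula: Re = V * L / nu
Step 1 — V * L = 7.5 * 297.1 = 2228.25 m^2/s
Step 2 — Re = 2228.25 / 1.19e-6 = 1.87e+09

1.87e+09


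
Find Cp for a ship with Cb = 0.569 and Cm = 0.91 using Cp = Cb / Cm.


Formula: Cp = Cb / Cm
Substituting: Cp = 0.569 / 0.91
Result: Cp ≈ 0.62527 (5 s.f.)

0.62527


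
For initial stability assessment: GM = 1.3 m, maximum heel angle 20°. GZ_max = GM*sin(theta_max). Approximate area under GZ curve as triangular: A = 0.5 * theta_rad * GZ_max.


Formula: GZ_max = GM * sin(theta); Area = 0.5 * theta_rad * GZ_max
Step 1 — GZ_max = 1.3 * sin(20°) = 1.3 * 0.34202 = 0.444626 m
Step 2 — theta_rad = 20 * pi/180 = 0.349066 rad
Step 3 — Area = 0.5 * 0.349066 * 0.444626 ≈ 0.077602 m·rad (5 s.f.)

0.077602 m·rad


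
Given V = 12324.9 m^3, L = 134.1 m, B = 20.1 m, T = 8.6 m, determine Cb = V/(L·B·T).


Formula: Cb = V / (L * B * T)
Step 1 — L * B * T = 134.1 * 20.1 * 8.6 = 23180.526 m^3
Step 2 — Cb = 12324.9 / 23180.526 ≈ 0.53169 (5 s.f.)

0.53169


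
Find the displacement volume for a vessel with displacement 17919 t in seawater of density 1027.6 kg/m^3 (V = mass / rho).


Formula: V = mass / rho
Step 1 — convert tonnes to kg: 17919 t * 1000 = 17919000 kg
Step 2 — V = 17919000 / 1027.6 ≈ 17438 m^3 (5 s.f.)

17438 m^3


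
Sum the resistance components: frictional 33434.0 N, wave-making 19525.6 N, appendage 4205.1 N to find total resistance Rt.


Formula: Rt = Rf + Rw + Ra
Substituting: Rt = 33434.0 + 19525.6 + 4205.1
Result: Rt = 57164.7 N

57164.7 N


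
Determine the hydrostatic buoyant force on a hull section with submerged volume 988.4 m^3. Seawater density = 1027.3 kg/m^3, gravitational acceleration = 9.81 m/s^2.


Formula: Fb = rho * g * V
Substituting: Fb = 1027.3 * 9.81 * 988.4
Intermediate: 1027.3 * 9.81 = 10077.813
Result: Fb = 10077.813 * 988.4 ≈ 9960900 N (5 s.f.)

9960900 N


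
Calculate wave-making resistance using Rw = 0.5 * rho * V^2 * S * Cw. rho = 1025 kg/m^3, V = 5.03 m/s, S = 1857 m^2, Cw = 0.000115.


Formula: Rw = 0.5 * rho * V^2 * S * Cw
Step 1 — V^2 = 5.03^2 = 25.3009
Step 2 — 0.5 * rho * V^2 = 0.5 * 1025 * 25.3009 = 12966.71125
Step 3 — Rw = 12966.71125 * 1857 * 0.000115 ≈ 2769.1 N (5 s.f.)

2769.1 N


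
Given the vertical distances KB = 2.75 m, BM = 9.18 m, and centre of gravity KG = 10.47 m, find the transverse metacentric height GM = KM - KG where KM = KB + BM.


Formula: GM = KB + BM - KG
Step 1 — KM = KB + BM = 2.75 + 9.18 = 11.93 m
Step 2 — GM = KM - KG = 11.93 - 10.47 = 1.46 m

1.46 m


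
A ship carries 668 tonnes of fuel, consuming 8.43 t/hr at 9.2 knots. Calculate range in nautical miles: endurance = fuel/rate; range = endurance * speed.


Formula: endurance = fuel / rate; range = endurance * speed
Step 1 — endurance = 668 / 8.43 = 79.2408 hours
Step 2 — range = 79.2408 * 9.2 ≈ 729.02 nautical miles (5 s.f.)

729.02 NM


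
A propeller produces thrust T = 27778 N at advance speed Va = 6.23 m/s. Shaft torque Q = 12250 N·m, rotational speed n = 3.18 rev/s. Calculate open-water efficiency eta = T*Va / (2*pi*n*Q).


Formula: eta = T * Va / (2 * pi * n * Q)
Step 1 — numerator = T * Va = 27778 * 6.23 = 173056.94
Step 2 — 2 * pi * n = 2 * pi * 3.18 = 19.980529
Step 3 — denominator = 19.980529 * 12250 = 244761.48
Step 4 — eta = 173056.94 / 244761.48 ≈ 0.70704 (5 s.f.)

0.70704


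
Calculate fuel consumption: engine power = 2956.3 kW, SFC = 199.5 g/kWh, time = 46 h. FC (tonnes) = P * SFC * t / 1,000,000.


Formula: FC (tonnes) = P * SFC * t / 1,000,000
Step 1 — P * SFC * t = 2956.3 * 199.5 * 46 = 27129965.1 g
Step 2 — FC (tonnes) = 27129965.1 / 1,000,000 ≈ 27.130 tonnes (5 s.f.)

27.130 tonnes


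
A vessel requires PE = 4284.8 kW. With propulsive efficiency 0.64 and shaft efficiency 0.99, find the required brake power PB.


Formula: PB = PE / (eta_D * eta_S)
Step 1 — combined efficiency = eta_D * eta_S = 0.64 * 0.99 = 0.6336
Step 2 — PB = 4284.8 / 0.6336 ≈ 6762.6 kW (5 s.f.)

6762.6 kW


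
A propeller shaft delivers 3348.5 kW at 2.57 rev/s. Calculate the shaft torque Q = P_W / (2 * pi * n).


Formula: Q = P_W / (2 * pi * n)
Step 1 — P_W = 3348.5 kW * 1000 = 3348500.0 W
Step 2 — 2 * pi * n = 2 * pi * 2.57 = 16.147786
Step 3 — Q = 3348500.0 / 16.147786 ≈ 207370 N·m (5 s.f.)

207370 N·m


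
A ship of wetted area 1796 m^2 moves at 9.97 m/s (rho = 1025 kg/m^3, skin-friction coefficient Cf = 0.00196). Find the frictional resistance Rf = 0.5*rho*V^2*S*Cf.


Formula: Rf = 0.5 * rho * V^2 * S * Cf
Step 1 — V^2 = 9.97^2 = 99.4009
Step 2 — 0.5 * rho * V^2 = 0.5 * 1025 * 99.4009 = 50942.96125
Step 3 — Rf = 50942.96125 * 1796 * 0.00196 ≈ 179330 N (5 s.f.)

179330 N


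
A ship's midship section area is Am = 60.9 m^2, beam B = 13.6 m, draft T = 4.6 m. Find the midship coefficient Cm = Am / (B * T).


Formula: Cm = Am / (B * T)
Step 1 — B * T = 13.6 * 4.6 = 62.56 m^2
Step 2 — Cm = 60.9 / 62.56 ≈ 0.97347 (5 s.f.)

0.97347


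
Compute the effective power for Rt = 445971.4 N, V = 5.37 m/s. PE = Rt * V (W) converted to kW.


Formula: PE = Rt * V / 1000 (kW)
Step 1 — PE (W) = 445971.4 * 5.37 = 2394866.418 W
Step 2 — PE (kW) = 2394866.418 / 1000 ≈ 2394.9 kW (5 s.f.)

2394.9 kW


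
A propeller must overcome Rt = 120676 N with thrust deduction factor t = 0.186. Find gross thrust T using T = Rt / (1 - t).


Formula: T = Rt / (1 - t)
Step 1 — (1 - t) = 1 - 0.186 = 0.814
Step 2 — T = 120676 / 0.814 ≈ 148250 N (5 s.f.)

148250 N


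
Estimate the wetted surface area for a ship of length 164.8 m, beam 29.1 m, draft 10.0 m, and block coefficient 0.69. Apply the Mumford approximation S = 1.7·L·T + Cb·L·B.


Formula: S = 1.7*L*T + V/T with V = Cb*L*B*T, i.e. S = L * (1.7*T + Cb*B)
Step 1 — 1.7*T = 1.7 * 10.0 = 17.0 m
Step 2 — Cb*B = 0.69 * 29.1 = 20.079 m
Step 3 — 1.7*T + Cb*B = 17.0 + 20.079 = 37.079 m
Step 4 — S = 164.8 * 37.079 ≈ 6110.6 m^2 (5 s.f.)

6110.6 m^2


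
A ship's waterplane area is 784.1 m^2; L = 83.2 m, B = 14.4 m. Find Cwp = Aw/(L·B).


Formula: Cwp = Aw / (L * B)
Step 1 — L * B = 83.2 * 14.4 = 1198.08 m^2
Step 2 — Cwp = 784.1 / 1198.08 ≈ 0.65446 (5 s.f.)

0.65446


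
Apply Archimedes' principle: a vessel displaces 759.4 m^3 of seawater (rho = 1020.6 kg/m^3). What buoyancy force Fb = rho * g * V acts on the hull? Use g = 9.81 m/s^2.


Formula: Fb = rho * g * V
Substituting: Fb = 1020.6 * 9.81 * 759.4
Intermediate: 1020.6 * 9.81 = 10012.086
Result: Fb = 10012.086 * 759.4 ≈ 7603200 N (5 s.f.)

7603200 N


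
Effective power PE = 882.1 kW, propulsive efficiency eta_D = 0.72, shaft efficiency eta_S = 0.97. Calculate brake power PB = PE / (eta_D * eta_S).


Formula: PB = PE / (eta_D * eta_S)
Step 1 — combined efficiency = eta_D * eta_S = 0.72 * 0.97 = 0.6984
Step 2 — PB = 882.1 / 0.6984 ≈ 1263.0 kW (5 s.f.)

1263.0 kW


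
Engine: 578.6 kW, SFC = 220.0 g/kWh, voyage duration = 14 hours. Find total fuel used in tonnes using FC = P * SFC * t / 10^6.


Formula: FC (tonnes) = P * SFC * t / 1,000,000
Step 1 — P * SFC * t = 578.6 * 220.0 * 14 = 1782088.0 g
Step 2 — FC (tonnes) = 1782088.0 / 1,000,000 ≈ 1.7821 tonnes (5 s.f.)

1.7821 tonnes


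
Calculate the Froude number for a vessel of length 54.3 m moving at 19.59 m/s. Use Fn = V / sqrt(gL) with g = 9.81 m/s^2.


Formula: Fn = V / sqrt(g * L)
Step 1 — g * L = 9.81 * 54.3 = 532.683
Step 2 — sqrt(g * L) = sqrt(532.683) = 23.079926
Step 3 — Fn = 19.59 / 23.079926 ≈ 0.84879 (5 s.f.)

0.84879


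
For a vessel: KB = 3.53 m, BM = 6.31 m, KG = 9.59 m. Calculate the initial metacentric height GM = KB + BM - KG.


Formula: GM = KB + BM - KG
Step 1 — KM = KB + BM = 3.53 + 6.31 = 9.84 m
Step 2 — GM = KM - KG = 9.84 - 9.59 = 0.25 m

0.25 m


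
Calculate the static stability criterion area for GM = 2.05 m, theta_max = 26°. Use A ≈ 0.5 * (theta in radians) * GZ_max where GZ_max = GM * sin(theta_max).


Formula: GZ_max = GM * sin(theta); Area = 0.5 * theta_rad * GZ_max
Step 1 — GZ_max = 2.05 * sin(26°) = 2.05 * 0.438371 = 0.898661 m
Step 2 — theta_rad = 26 * pi/180 = 0.453786 rad
Step 3 — Area = 0.5 * 0.453786 * 0.898661 ≈ 0.20390 m·rad (5 s.f.)

0.20390 m·rad


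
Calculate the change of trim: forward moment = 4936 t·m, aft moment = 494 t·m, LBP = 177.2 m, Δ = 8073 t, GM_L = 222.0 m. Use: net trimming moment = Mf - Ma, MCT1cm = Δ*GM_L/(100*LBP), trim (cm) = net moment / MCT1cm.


Formula: net trimming moment = Mf - Ma; MCT1cm = Δ*GM_L/(100*LBP); trim = net moment / MCT1cm
Step 1 — net trimming moment = 4936 - 494 = 4442 t·m
Step 2 — MCT1cm = 8073 * 222.0 / (100 * 177.2) = 101.1403 t·m/cm
Step 3 — trim = 4442 / 101.1403 ≈ 43.919 cm (5 s.f.)

43.919 cm


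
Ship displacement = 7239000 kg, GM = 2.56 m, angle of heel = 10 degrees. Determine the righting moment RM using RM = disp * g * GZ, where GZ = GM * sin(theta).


Formula: GZ = GM * sin(theta); RM = disp * g * GZ
Step 1 — GZ = 2.56 * sin(10°) = 2.56 * 0.173648 = 0.444539 m
Step 2 — RM = 7239000 * 9.81 * 0.444539 ≈ 31569000 N·m (5 s.f.)

31569000 N·m


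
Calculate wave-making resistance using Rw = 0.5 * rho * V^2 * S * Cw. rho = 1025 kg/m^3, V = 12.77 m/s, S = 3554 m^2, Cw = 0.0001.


Formula: Rw = 0.5 * rho * V^2 * S * Cw
Step 1 — V^2 = 12.77^2 = 163.0729
Step 2 — 0.5 * rho * V^2 = 0.5 * 1025 * 163.0729 = 83574.86125
Step 3 — Rw = 83574.86125 * 3554 * 0.0001 ≈ 29703 N (5 s.f.)

29703 N


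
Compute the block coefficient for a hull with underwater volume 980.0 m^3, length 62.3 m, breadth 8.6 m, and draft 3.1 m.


Formula: Cb = V / (L * B * T)
Step 1 — L * B * T = 62.3 * 8.6 * 3.1 = 1660.918 m^3
Step 2 — Cb = 980.0 / 1660.918 ≈ 0.59004 (5 s.f.)

0.59004


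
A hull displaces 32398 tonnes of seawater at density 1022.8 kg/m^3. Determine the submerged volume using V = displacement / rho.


Formula: V = mass / rho
Step 1 — convert tonnes to kg: 32398 t * 1000 = 32398000 kg
Step 2 — V = 32398000 / 1022.8 ≈ 31676 m^3 (5 s.f.)

31676 m^3


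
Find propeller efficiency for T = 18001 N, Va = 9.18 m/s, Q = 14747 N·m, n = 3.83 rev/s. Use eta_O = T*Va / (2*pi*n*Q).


Formula: eta = T * Va / (2 * pi * n * Q)
Step 1 — numerator = T * Va = 18001 * 9.18 = 165249.18
Step 2 — 2 * pi * n = 2 * pi * 3.83 = 24.0646
Step 3 — denominator = 24.0646 * 14747 = 354880.66
Step 4 — eta = 165249.18 / 354880.66 ≈ 0.46565 (5 s.f.)

0.46565


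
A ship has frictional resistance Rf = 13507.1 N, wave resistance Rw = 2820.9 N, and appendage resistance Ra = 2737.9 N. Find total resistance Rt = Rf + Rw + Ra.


Formula: Rt = Rf + Rw + Ra
Substituting: Rt = 13507.1 + 2820.9 + 2737.9
Result: Rt = 19065.9 N

19065.9 N


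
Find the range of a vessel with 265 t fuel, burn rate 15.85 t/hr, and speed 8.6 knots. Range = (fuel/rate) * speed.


Formula: endurance = fuel / rate; range = endurance * speed
Step 1 — endurance = 265 / 15.85 = 16.7192 hours
Step 2 — range = 16.7192 * 8.6 ≈ 143.79 nautical miles (5 s.f.)

143.79 NM


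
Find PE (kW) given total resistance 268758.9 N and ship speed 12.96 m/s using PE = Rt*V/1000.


Formula: PE = Rt * V / 1000 (kW)
Step 1 — PE (W) = 268758.9 * 12.96 = 3483115.344 W
Step 2 — PE (kW) = 3483115.344 / 1000 ≈ 3483.1 kW (5 s.f.)

3483.1 kW


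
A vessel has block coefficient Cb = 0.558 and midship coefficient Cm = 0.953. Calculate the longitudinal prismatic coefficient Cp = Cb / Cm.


Formula: Cp = Cb / Cm
Substituting: Cp = 0.558 / 0.953
Result: Cp ≈ 0.58552 (5 s.f.)

0.58552


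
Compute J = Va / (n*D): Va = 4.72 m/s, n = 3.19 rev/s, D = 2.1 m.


Formula: J = Va / (n * D)
Step 1 — n * D = 3.19 * 2.1 = 6.699
Step 2 — J = 4.72 / 6.699 ≈ 0.70458 (5 s.f.)

0.70458


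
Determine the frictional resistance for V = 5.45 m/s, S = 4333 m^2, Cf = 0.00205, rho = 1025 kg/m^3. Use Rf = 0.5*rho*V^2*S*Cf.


Formula: Rf = 0.5 * rho * V^2 * S * Cf
Step 1 — V^2 = 5.45^2 = 29.7025
Step 2 — 0.5 * rho * V^2 = 0.5 * 1025 * 29.7025 = 15222.53125
Step 3 — Rf = 15222.53125 * 4333 * 0.00205 ≈ 135220 N (5 s.f.)

135220 N


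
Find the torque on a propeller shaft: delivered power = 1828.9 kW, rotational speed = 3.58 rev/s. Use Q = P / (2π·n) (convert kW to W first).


Formula: Q = P_W / (2 * pi * n)
Step 1 — P_W = 1828.9 kW * 1000 = 1828900.0 W
Step 2 — 2 * pi * n = 2 * pi * 3.58 = 22.493803
Step 3 — Q = 1828900.0 / 22.493803 ≈ 81307 N·m (5 s.f.)

81307 N·m


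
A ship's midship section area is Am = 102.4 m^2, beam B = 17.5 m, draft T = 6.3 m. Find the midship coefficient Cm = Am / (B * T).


Formula: Cm = Am / (B * T)
Step 1 — B * T = 17.5 * 6.3 = 110.25 m^2
Step 2 — Cm = 102.4 / 110.25 ≈ 0.92880 (5 s.f.)

0.92880


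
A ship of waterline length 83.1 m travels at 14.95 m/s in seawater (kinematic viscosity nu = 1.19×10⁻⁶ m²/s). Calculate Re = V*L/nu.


Formula: Re = V * L / nu
Step 1 — V * L = 14.95 * 83.1 = 1242.345 m^2/s
Step 2 — Re = 1242.345 / 1.19e-6 = 1.04e+09

1.04e+09


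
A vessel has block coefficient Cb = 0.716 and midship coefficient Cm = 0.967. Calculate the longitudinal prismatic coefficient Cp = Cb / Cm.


Formula: Cp = Cb / Cm
Substituting: Cp = 0.716 / 0.967
Result: Cp ≈ 0.74043 (5 s.f.)

0.74043


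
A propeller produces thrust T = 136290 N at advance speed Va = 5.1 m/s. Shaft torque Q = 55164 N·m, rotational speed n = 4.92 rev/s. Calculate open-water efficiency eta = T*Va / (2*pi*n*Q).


Formula: eta = T * Va / (2 * pi * n * Q)
Step 1 — numerator = T * Va = 136290 * 5.1 = 695079.0
Step 2 — 2 * pi * n = 2 * pi * 4.92 = 30.913272
Step 3 — denominator = 30.913272 * 55164 = 1705299.74
Step 4 — eta = 695079.0 / 1705299.74 ≈ 0.40760 (5 s.f.)

0.40760


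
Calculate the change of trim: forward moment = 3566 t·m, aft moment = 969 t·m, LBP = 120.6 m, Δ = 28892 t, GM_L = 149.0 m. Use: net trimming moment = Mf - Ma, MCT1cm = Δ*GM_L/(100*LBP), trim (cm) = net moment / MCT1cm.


Formula: net trimming moment = Mf - Ma; MCT1cm = Δ*GM_L/(100*LBP); trim = net moment / MCT1cm
Step 1 — net trimming moment = 3566 - 969 = 2597 t·m
Step 2 — MCT1cm = 28892 * 149.0 / (100 * 120.6) = 356.9575 t·m/cm
Step 3 — trim = 2597 / 356.9575 ≈ 7.2754 cm (5 s.f.)

7.2754 cm


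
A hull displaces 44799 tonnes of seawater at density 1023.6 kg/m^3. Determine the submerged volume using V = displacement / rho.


Formula: V = mass / rho
Step 1 — convert tonnes to kg: 44799 t * 1000 = 44799000 kg
Step 2 — V = 44799000 / 1023.6 ≈ 43766 m^3 (5 s.f.)

43766 m^3


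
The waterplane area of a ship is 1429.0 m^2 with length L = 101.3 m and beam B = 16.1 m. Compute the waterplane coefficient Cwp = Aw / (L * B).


Formula: Cwp = Aw / (L * B)
Step 1 — L * B = 101.3 * 16.1 = 1630.93 m^2
Step 2 — Cwp = 1429.0 / 1630.93 ≈ 0.87619 (5 s.f.)

0.87619


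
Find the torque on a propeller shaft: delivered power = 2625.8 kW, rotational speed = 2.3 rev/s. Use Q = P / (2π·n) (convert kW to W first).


Formula: Q = P_W / (2 * pi * n)
Step 1 — P_W = 2625.8 kW * 1000 = 2625800.0 W
Step 2 — 2 * pi * n = 2 * pi * 2.3 = 14.451326
Step 3 — Q = 2625800.0 / 14.451326 ≈ 181700 N·m (5 s.f.)

181700 N·m


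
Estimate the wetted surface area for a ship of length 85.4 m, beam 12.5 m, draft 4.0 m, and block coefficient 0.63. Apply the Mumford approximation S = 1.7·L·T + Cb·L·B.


Formula: S = 1.7*L*T + V/T with V = Cb*L*B*T, i.e. S = L * (1.7*T + Cb*B)
Step 1 — 1.7*T = 1.7 * 4.0 = 6.8 m
Step 2 — Cb*B = 0.63 * 12.5 = 7.875 m
Step 3 — 1.7*T + Cb*B = 6.8 + 7.875 = 14.675 m
Step 4 — S = 85.4 * 14.675 ≈ 1253.2 m^2 (5 s.f.)

1253.2 m^2


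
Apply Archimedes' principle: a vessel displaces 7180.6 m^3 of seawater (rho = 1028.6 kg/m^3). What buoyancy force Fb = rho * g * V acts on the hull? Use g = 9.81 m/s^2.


Formula: Fb = rho * g * V
Substituting: Fb = 1028.6 * 9.81 * 7180.6
Intermediate: 1028.6 * 9.81 = 10090.566
Result: Fb = 10090.566 * 7180.6 ≈ 72456000 N (5 s.f.)

72456000 N


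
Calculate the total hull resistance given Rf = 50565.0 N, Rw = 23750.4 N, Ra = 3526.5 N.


Formula: Rt = Rf + Rw + Ra
Substituting: Rt = 50565.0 + 23750.4 + 3526.5
Result: Rt = 77841.9 N

77841.9 N


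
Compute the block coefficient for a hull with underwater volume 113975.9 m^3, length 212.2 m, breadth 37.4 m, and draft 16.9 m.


Formula: Cb = V / (L * B * T)
Step 1 — L * B * T = 212.2 * 37.4 * 16.9 = 134123.132 m^3
Step 2 — Cb = 113975.9 / 134123.132 ≈ 0.84979 (5 s.f.)

0.84979


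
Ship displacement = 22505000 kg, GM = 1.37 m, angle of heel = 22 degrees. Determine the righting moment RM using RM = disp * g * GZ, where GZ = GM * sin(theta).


Formula: GZ = GM * sin(theta); RM = disp * g * GZ
Step 1 — GZ = 1.37 * sin(22°) = 1.37 * 0.374607 = 0.513212 m
Step 2 — RM = 22505000 * 9.81 * 0.513212 ≈ 113300000 N·m (5 s.f.)

113300000 N·m


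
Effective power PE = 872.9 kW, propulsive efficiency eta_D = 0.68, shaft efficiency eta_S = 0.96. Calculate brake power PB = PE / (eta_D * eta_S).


Formula: PB = PE / (eta_D * eta_S)
Step 1 — combined efficiency = eta_D * eta_S = 0.68 * 0.96 = 0.6528
Step 2 — PB = 872.9 / 0.6528 ≈ 1337.2 kW (5 s.f.)

1337.2 kW


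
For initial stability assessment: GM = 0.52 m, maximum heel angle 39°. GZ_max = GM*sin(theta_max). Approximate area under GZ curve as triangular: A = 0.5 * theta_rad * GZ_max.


Formula: GZ_max = GM * sin(theta); Area = 0.5 * theta_rad * GZ_max
Step 1 — GZ_max = 0.52 * sin(39°) = 0.52 * 0.62932 = 0.327246 m
Step 2 — theta_rad = 39 * pi/180 = 0.680678 rad
Step 3 — Area = 0.5 * 0.680678 * 0.327246 ≈ 0.11137 m·rad (5 s.f.)

0.11137 m·rad


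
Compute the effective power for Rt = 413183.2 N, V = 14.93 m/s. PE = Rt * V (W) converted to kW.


Formula: PE = Rt * V / 1000 (kW)
Step 1 — PE (W) = 413183.2 * 14.93 = 6168825.176 W
Step 2 — PE (kW) = 6168825.176 / 1000 ≈ 6168.8 kW (5 s.f.)

6168.8 kW


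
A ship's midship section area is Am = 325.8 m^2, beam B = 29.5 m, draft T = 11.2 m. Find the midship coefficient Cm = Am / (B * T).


Formula: Cm = Am / (B * T)
Step 1 — B * T = 29.5 * 11.2 = 330.4 m^2
Step 2 — Cm = 325.8 / 330.4 ≈ 0.98608 (5 s.f.)

0.98608


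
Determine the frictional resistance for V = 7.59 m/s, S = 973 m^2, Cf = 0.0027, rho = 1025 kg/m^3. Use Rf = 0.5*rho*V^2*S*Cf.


Formula: Rf = 0.5 * rho * V^2 * S * Cf
Step 1 — V^2 = 7.59^2 = 57.6081
Step 2 — 0.5 * rho * V^2 = 0.5 * 1025 * 57.6081 = 29524.15125
Step 3 — Rf = 29524.15125 * 973 * 0.0027 ≈ 77563 N (5 s.f.)

77563 N


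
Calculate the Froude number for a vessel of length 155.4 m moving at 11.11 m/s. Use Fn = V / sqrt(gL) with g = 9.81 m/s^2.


Formula: Fn = V / sqrt(g * L)
Step 1 — g * L = 9.81 * 155.4 = 1524.474
Step 2 — sqrt(g * L) = sqrt(1524.474) = 39.044513
Step 3 — Fn = 11.11 / 39.044513 ≈ 0.28455 (5 s.f.)

0.28455


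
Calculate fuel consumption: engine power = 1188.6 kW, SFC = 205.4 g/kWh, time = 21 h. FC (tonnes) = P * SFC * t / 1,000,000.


Formula: FC (tonnes) = P * SFC * t / 1,000,000
Step 1 — P * SFC * t = 1188.6 * 205.4 * 21 = 5126907.24 g
Step 2 — FC (tonnes) = 5126907.24 / 1,000,000 ≈ 5.1269 tonnes (5 s.f.)

5.1269 tonnes


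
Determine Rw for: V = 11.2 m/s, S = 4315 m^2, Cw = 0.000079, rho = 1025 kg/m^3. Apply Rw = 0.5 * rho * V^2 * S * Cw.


Formula: Rw = 0.5 * rho * V^2 * S * Cw
Step 1 — V^2 = 11.2^2 = 125.44
Step 2 — 0.5 * rho * V^2 = 0.5 * 1025 * 125.44 = 64288.0
Step 3 — Rw = 64288.0 * 4315 * 0.000079 ≈ 21915 N (5 s.f.)

21915 N


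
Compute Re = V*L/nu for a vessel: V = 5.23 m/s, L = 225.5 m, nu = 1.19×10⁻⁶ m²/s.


Formula: Re = V * L / nu
Step 1 — V * L = 5.23 * 225.5 = 1179.365 m^2/s
Step 2 — Re = 1179.365 / 1.19e-6 = 9.91e+08

9.91e+08


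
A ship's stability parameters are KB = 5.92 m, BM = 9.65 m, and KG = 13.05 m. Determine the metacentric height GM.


Formula: GM = KB + BM - KG
Step 1 — KM = KB + BM = 5.92 + 9.65 = 15.57 m
Step 2 — GM = KM - KG = 15.57 - 13.05 = 2.52 m

2.52 m


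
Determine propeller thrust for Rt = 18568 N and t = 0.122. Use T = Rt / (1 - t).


Formula: T = Rt / (1 - t)
Step 1 — (1 - t) = 1 - 0.122 = 0.878
Step 2 — T = 18568 / 0.878 ≈ 21148 N (5 s.f.)

21148 N


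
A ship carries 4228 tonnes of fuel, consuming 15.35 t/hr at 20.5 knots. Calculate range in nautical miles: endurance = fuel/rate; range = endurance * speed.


Formula: endurance = fuel / rate; range = endurance * speed
Step 1 — endurance = 4228 / 15.35 = 275.4397 hours
Step 2 — range = 275.4397 * 20.5 ≈ 5646.5 nautical miles (5 s.f.)

5646.5 NM


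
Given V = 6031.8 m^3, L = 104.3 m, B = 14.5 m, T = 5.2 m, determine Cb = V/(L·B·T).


Formula: Cb = V / (L * B * T)
Step 1 — L * B * T = 104.3 * 14.5 * 5.2 = 7864.22 m^3
Step 2 — Cb = 6031.8 / 7864.22 ≈ 0.76699 (5 s.f.)

0.76699


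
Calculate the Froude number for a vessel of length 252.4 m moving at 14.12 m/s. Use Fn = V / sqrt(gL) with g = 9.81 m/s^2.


Formula: Fn = V / sqrt(g * L)
Step 1 — g * L = 9.81 * 252.4 = 2476.044
Step 2 — sqrt(g * L) = sqrt(2476.044) = 49.759863
Step 3 — Fn = 14.12 / 49.759863 ≈ 0.28376 (5 s.f.)

0.28376


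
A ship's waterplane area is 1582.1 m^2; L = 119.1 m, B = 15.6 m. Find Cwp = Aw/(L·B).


Formula: Cwp = Aw / (L * B)
Step 1 — L * B = 119.1 * 15.6 = 1857.96 m^2
Step 2 — Cwp = 1582.1 / 1857.96 ≈ 0.85153 (5 s.f.)

0.85153


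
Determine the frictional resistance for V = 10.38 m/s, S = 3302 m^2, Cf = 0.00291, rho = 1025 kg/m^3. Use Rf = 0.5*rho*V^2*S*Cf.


Formula: Rf = 0.5 * rho * V^2 * S * Cf
Step 1 — V^2 = 10.38^2 = 107.7444
Step 2 — 0.5 * rho * V^2 = 0.5 * 1025 * 107.7444 = 55219.005
Step 3 — Rf = 55219.005 * 3302 * 0.00291 ≈ 530590 N (5 s.f.)

530590 N


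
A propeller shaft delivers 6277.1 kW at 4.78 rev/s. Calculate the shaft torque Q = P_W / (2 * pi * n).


Formula: Q = P_W / (2 * pi * n)
Step 1 — P_W = 6277.1 kW * 1000 = 6277100.0 W
Step 2 — 2 * pi * n = 2 * pi * 4.78 = 30.033626
Step 3 — Q = 6277100.0 / 30.033626 ≈ 209000 N·m (5 s.f.)

209000 N·m


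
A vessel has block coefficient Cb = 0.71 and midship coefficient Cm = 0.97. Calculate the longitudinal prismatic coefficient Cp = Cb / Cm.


Formula: Cp = Cb / Cm
Substituting: Cp = 0.71 / 0.97
Result: Cp ≈ 0.73196 (5 s.f.)

0.73196


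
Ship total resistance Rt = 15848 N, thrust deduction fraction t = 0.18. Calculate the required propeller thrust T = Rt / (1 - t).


Formula: T = Rt / (1 - t)
Step 1 — (1 - t) = 1 - 0.18 = 0.82
Step 2 — T = 15848 / 0.82 ≈ 19327 N (5 s.f.)

19327 N


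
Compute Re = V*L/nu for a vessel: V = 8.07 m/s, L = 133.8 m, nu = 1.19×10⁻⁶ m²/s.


Formula: Re = V * L / nu
Step 1 — V * L = 8.07 * 133.8 = 1079.766 m^2/s
Step 2 — Re = 1079.766 / 1.19e-6 = 9.07e+08

9.07e+08


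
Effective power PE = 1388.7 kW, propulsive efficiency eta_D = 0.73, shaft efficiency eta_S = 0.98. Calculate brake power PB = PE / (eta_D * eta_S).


Formula: PB = PE / (eta_D * eta_S)
Step 1 — combined efficiency = eta_D * eta_S = 0.73 * 0.98 = 0.7154
Step 2 — PB = 1388.7 / 0.7154 ≈ 1941.2 kW (5 s.f.)

1941.2 kW


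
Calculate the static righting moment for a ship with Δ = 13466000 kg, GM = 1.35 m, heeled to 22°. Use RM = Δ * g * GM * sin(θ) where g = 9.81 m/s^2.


Formula: GZ = GM * sin(theta); RM = disp * g * GZ
Step 1 — GZ = 1.35 * sin(22°) = 1.35 * 0.374607 = 0.505719 m
Step 2 — RM = 13466000 * 9.81 * 0.505719 ≈ 66806000 N·m (5 s.f.)

66806000 N·m


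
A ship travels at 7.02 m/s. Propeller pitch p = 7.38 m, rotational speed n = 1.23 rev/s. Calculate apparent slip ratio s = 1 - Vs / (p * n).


Formula: s = 1 - Vs / (p * n)
Step 1 — p * n = 7.38 * 1.23 = 9.0774
Step 2 — Vs / (p*n) = 7.02 / 9.0774 = 0.773349 (6 d.p.)
Step 3 — s = 1 - 0.773349 = 0.226651

0.226651


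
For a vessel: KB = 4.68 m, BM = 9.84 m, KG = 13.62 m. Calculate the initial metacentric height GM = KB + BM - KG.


Formula: GM = KB + BM - KG
Step 1 — KM = KB + BM = 4.68 + 9.84 = 14.52 m
Step 2 — GM = KM - KG = 14.52 - 13.62 = 0.9 m

0.9 m


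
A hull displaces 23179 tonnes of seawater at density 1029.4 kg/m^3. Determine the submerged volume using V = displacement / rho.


Formula: V = mass / rho
Step 1 — convert tonnes to kg: 23179 t * 1000 = 23179000 kg
Step 2 — V = 23179000 / 1029.4 ≈ 22517 m^3 (5 s.f.)

22517 m^3


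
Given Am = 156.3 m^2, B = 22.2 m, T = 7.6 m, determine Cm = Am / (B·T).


Formula: Cm = Am / (B * T)
Step 1 — B * T = 22.2 * 7.6 = 168.72 m^2
Step 2 — Cm = 156.3 / 168.72 ≈ 0.92639 (5 s.f.)

0.92639


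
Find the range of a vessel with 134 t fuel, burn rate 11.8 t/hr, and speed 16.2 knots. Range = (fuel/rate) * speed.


Formula: endurance = fuel / rate; range = endurance * speed
Step 1 — endurance = 134 / 11.8 = 11.3559 hours
Step 2 — range = 11.3559 * 16.2 ≈ 183.97 nautical miles (5 s.f.)

183.97 NM


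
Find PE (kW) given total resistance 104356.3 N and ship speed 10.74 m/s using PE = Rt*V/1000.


Formula: PE = Rt * V / 1000 (kW)
Step 1 — PE (W) = 104356.3 * 10.74 = 1120786.662 W
Step 2 — PE (kW) = 1120786.662 / 1000 ≈ 1120.8 kW (5 s.f.)

1120.8 kW


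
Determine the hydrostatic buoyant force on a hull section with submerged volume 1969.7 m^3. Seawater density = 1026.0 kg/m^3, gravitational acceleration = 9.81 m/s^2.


Formula: Fb = rho * g * V
Substituting: Fb = 1026.0 * 9.81 * 1969.7
Intermediate: 1026.0 * 9.81 = 10065.06
Result: Fb = 10065.06 * 1969.7 ≈ 19825000 N (5 s.f.)

19825000 N


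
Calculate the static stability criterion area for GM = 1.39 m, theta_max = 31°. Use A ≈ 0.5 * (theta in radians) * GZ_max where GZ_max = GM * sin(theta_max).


Formula: GZ_max = GM * sin(theta); Area = 0.5 * theta_rad * GZ_max
Step 1 — GZ_max = 1.39 * sin(31°) = 1.39 * 0.515038 = 0.715903 m
Step 2 — theta_rad = 31 * pi/180 = 0.541052 rad
Step 3 — Area = 0.5 * 0.541052 * 0.715903 ≈ 0.19367 m·rad (5 s.f.)

0.19367 m·rad


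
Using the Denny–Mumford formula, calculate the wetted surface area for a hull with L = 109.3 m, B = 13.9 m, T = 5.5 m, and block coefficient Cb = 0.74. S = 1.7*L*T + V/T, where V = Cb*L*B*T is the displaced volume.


Formula: S = 1.7*L*T + V/T with V = Cb*L*B*T, i.e. S = L * (1.7*T + Cb*B)
Step 1 — 1.7*T = 1.7 * 5.5 = 9.35 m
Step 2 — Cb*B = 0.74 * 13.9 = 10.286 m
Step 3 — 1.7*T + Cb*B = 9.35 + 10.286 = 19.636 m
Step 4 — S = 109.3 * 19.636 ≈ 2146.2 m^2 (5 s.f.)

2146.2 m^2


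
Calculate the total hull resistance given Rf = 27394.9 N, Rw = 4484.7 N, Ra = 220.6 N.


Formula: Rt = Rf + Rw + Ra
Substituting: Rt = 27394.9 + 4484.7 + 220.6
Result: Rt = 32100.2 N

32100.2 N


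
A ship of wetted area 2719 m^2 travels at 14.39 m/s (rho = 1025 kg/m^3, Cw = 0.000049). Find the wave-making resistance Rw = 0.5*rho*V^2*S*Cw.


Formula: Rw = 0.5 * rho * V^2 * S * Cw
Step 1 — V^2 = 14.39^2 = 207.0721
Step 2 — 0.5 * rho * V^2 = 0.5 * 1025 * 207.0721 = 106124.45125
Step 3 — Rw = 106124.45125 * 2719 * 0.000049 ≈ 14139 N (5 s.f.)

14139 N


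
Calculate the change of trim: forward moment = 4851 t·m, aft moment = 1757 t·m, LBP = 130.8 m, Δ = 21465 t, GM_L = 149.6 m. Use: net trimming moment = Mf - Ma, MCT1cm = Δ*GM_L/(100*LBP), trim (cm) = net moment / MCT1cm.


Formula: net trimming moment = Mf - Ma; MCT1cm = Δ*GM_L/(100*LBP); trim = net moment / MCT1cm
Step 1 — net trimming moment = 4851 - 1757 = 3094 t·m
Step 2 — MCT1cm = 21465 * 149.6 / (100 * 130.8) = 245.5018 t·m/cm
Step 3 — trim = 3094 / 245.5018 ≈ 12.603 cm (5 s.f.)

12.603 cm


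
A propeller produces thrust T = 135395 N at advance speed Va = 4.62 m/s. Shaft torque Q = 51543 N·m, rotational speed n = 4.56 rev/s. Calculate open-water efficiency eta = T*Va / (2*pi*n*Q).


Formula: eta = T * Va / (2 * pi * n * Q)
Step 1 — numerator = T * Va = 135395 * 4.62 = 625524.9
Step 2 — 2 * pi * n = 2 * pi * 4.56 = 28.651325
Step 3 — denominator = 28.651325 * 51543 = 1476775.24
Step 4 — eta = 625524.9 / 1476775.24 ≈ 0.42357 (5 s.f.)

0.42357


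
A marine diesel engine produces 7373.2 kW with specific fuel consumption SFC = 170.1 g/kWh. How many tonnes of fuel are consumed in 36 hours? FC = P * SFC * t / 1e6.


Formula: FC (tonnes) = P * SFC * t / 1,000,000
Step 1 — P * SFC * t = 7373.2 * 170.1 * 36 = 45150527.52 g
Step 2 — FC (tonnes) = 45150527.52 / 1,000,000 ≈ 45.151 tonnes (5 s.f.)

45.151 tonnes


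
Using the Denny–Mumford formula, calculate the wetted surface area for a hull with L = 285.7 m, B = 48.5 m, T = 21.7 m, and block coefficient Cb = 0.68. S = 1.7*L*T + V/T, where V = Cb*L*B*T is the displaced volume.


Formula: S = 1.7*L*T + V/T with V = Cb*L*B*T, i.e. S = L * (1.7*T + Cb*B)
Step 1 — 1.7*T = 1.7 * 21.7 = 36.89 m
Step 2 — Cb*B = 0.68 * 48.5 = 32.98 m
Step 3 — 1.7*T + Cb*B = 36.89 + 32.98 = 69.87 m
Step 4 — S = 285.7 * 69.87 ≈ 19962 m^2 (5 s.f.)

19962 m^2


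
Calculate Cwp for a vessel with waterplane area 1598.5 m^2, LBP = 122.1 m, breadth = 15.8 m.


Formula: Cwp = Aw / (L * B)
Step 1 — L * B = 122.1 * 15.8 = 1929.18 m^2
Step 2 — Cwp = 1598.5 / 1929.18 ≈ 0.82859 (5 s.f.)

0.82859


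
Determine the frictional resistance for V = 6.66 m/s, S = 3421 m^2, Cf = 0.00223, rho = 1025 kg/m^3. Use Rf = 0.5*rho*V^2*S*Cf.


Formula: Rf = 0.5 * rho * V^2 * S * Cf
Step 1 — V^2 = 6.66^2 = 44.3556
Step 2 — 0.5 * rho * V^2 = 0.5 * 1025 * 44.3556 = 22732.245
Step 3 — Rf = 22732.245 * 3421 * 0.00223 ≈ 173420 N (5 s.f.)

173420 N


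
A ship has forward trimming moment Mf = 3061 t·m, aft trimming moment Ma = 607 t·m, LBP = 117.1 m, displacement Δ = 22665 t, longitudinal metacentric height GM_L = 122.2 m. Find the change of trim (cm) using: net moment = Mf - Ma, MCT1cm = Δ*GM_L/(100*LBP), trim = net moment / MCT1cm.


Formula: net trimming moment = Mf - Ma; MCT1cm = Δ*GM_L/(100*LBP); trim = net moment / MCT1cm
Step 1 — net trimming moment = 3061 - 607 = 2454 t·m
Step 2 — MCT1cm = 22665 * 122.2 / (100 * 117.1) = 236.5212 t·m/cm
Step 3 — trim = 2454 / 236.5212 ≈ 10.375 cm (5 s.f.)

10.375 cm


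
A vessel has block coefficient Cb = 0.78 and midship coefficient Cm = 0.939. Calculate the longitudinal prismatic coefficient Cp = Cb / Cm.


Formula: Cp = Cb / Cm
Substituting: Cp = 0.78 / 0.939
Result: Cp ≈ 0.83067 (5 s.f.)

0.83067


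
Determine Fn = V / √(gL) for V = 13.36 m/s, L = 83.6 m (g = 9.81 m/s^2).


Formula: Fn = V / sqrt(g * L)
Step 1 — g * L = 9.81 * 83.6 = 820.116
Step 2 — sqrt(g * L) = sqrt(820.116) = 28.637668
Step 3 — Fn = 13.36 / 28.637668 ≈ 0.46652 (5 s.f.)

0.46652


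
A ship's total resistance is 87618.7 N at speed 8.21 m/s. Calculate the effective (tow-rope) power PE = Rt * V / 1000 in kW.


Formula: PE = Rt * V / 1000 (kW)
Step 1 — PE (W) = 87618.7 * 8.21 = 719349.527 W
Step 2 — PE (kW) = 719349.527 / 1000 ≈ 719.35 kW (5 s.f.)

719.35 kW


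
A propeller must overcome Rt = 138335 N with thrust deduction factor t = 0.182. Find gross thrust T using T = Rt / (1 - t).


Formula: T = Rt / (1 - t)
Step 1 — (1 - t) = 1 - 0.182 = 0.818
Step 2 — T = 138335 / 0.818 ≈ 169110 N (5 s.f.)

169110 N


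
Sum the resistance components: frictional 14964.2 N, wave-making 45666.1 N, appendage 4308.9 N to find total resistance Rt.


Formula: Rt = Rf + Rw + Ra
Substituting: Rt = 14964.2 + 45666.1 + 4308.9
Result: Rt = 64939.2 N

64939.2 N


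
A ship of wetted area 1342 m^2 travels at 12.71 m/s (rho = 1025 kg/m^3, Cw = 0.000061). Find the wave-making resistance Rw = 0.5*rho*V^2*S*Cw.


Formula: Rw = 0.5 * rho * V^2 * S * Cw
Step 1 — V^2 = 12.71^2 = 161.5441
Step 2 — 0.5 * rho * V^2 = 0.5 * 1025 * 161.5441 = 82791.35125
Step 3 — Rw = 82791.35125 * 1342 * 0.000061 ≈ 6777.5 N (5 s.f.)

6777.5 N


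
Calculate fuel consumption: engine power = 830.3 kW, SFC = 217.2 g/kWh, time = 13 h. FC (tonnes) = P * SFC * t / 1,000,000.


Formula: FC (tonnes) = P * SFC * t / 1,000,000
Step 1 — P * SFC * t = 830.3 * 217.2 * 13 = 2344435.08 g
Step 2 — FC (tonnes) = 2344435.08 / 1,000,000 ≈ 2.3444 tonnes (5 s.f.)

2.3444 tonnes


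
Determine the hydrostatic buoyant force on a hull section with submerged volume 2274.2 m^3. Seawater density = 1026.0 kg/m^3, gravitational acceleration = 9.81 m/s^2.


Formula: Fb = rho * g * V
Substituting: Fb = 1026.0 * 9.81 * 2274.2
Intermediate: 1026.0 * 9.81 = 10065.06
Result: Fb = 10065.06 * 2274.2 ≈ 22890000 N (5 s.f.)

22890000 N


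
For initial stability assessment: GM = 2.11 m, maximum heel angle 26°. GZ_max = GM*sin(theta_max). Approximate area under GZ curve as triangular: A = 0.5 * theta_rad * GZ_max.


Formula: GZ_max = GM * sin(theta); Area = 0.5 * theta_rad * GZ_max
Step 1 — GZ_max = 2.11 * sin(26°) = 2.11 * 0.438371 = 0.924963 m
Step 2 — theta_rad = 26 * pi/180 = 0.453786 rad
Step 3 — Area = 0.5 * 0.453786 * 0.924963 ≈ 0.20987 m·rad (5 s.f.)

0.20987 m·rad


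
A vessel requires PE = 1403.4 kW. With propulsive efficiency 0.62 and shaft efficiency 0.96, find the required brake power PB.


Formula: PB = PE / (eta_D * eta_S)
Step 1 — combined efficiency = eta_D * eta_S = 0.62 * 0.96 = 0.5952
Step 2 — PB = 1403.4 / 0.5952 ≈ 2357.9 kW (5 s.f.)

2357.9 kW


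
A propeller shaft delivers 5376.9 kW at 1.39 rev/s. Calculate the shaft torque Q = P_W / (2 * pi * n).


Formula: Q = P_W / (2 * pi * n)
Step 1 — P_W = 5376.9 kW * 1000 = 5376900.0 W
Step 2 — 2 * pi * n = 2 * pi * 1.39 = 8.733628
Step 3 — Q = 5376900.0 / 8.733628 ≈ 615650 N·m (5 s.f.)

615650 N·m


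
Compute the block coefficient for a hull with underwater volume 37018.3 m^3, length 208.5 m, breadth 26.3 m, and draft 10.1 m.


Formula: Cb = V / (L * B * T)
Step 1 — L * B * T = 208.5 * 26.3 * 10.1 = 55383.855 m^3
Step 2 — Cb = 37018.3 / 55383.855 ≈ 0.66840 (5 s.f.)

0.66840


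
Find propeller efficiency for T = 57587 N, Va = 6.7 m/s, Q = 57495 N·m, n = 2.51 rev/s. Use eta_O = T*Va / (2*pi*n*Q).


Formula: eta = T * Va / (2 * pi * n * Q)
Step 1 — numerator = T * Va = 57587 * 6.7 = 385832.9
Step 2 — 2 * pi * n = 2 * pi * 2.51 = 15.770795
Step 3 — denominator = 15.770795 * 57495 = 906741.86
Step 4 — eta = 385832.9 / 906741.86 ≈ 0.42552 (5 s.f.)

0.42552


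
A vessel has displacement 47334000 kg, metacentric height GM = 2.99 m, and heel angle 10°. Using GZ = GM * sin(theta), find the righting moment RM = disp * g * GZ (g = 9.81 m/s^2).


Formula: GZ = GM * sin(theta); RM = disp * g * GZ
Step 1 — GZ = 2.99 * sin(10°) = 2.99 * 0.173648 = 0.519208 m
Step 2 — RM = 47334000 * 9.81 * 0.519208 ≈ 241090000 N·m (5 s.f.)

241090000 N·m


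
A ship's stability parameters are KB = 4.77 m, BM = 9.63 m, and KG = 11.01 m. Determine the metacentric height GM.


Formula: GM = KB + BM - KG
Step 1 — KM = KB + BM = 4.77 + 9.63 = 14.4 m
Step 2 — GM = KM - KG = 14.4 - 11.01 = 3.39 m

3.39 m


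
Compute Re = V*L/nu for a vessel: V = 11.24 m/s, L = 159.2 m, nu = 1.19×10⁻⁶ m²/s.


Formula: Re = V * L / nu
Step 1 — V * L = 11.24 * 159.2 = 1789.408 m^2/s
Step 2 — Re = 1789.408 / 1.19e-6 = 1.50e+09

1.50e+09


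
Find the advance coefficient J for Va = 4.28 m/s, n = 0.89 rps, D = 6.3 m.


Formula: J = Va / (n * D)
Step 1 — n * D = 0.89 * 6.3 = 5.607
Step 2 — J = 4.28 / 5.607 ≈ 0.76333 (5 s.f.)

0.76333


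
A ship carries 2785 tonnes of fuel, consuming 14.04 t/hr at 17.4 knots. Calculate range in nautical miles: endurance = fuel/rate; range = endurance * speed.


Formula: endurance = fuel / rate; range = endurance * speed
Step 1 — endurance = 2785 / 14.04 = 198.3618 hours
Step 2 — range = 198.3618 * 17.4 ≈ 3451.5 nautical miles (5 s.f.)

3451.5 NM


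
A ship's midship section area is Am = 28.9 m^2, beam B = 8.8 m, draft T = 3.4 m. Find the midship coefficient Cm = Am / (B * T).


Formula: Cm = Am / (B * T)
Step 1 — B * T = 8.8 * 3.4 = 29.92 m^2
Step 2 — Cm = 28.9 / 29.92 ≈ 0.96591 (5 s.f.)

0.96591


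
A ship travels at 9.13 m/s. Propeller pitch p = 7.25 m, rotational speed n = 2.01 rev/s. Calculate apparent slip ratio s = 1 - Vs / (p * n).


Formula: s = 1 - Vs / (p * n)
Step 1 — p * n = 7.25 * 2.01 = 14.5725
Step 2 — Vs / (p*n) = 9.13 / 14.5725 = 0.626523 (6 d.p.)
Step 3 — s = 1 - 0.626523 = 0.373477

0.373477


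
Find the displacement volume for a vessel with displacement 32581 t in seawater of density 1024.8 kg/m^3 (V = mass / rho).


Formula: V = mass / rho
Step 1 — convert tonnes to kg: 32581 t * 1000 = 32581000 kg
Step 2 — V = 32581000 / 1024.8 ≈ 31793 m^3 (5 s.f.)

31793 m^3


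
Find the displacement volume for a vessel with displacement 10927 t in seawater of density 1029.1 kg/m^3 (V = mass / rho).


Formula: V = mass / rho
Step 1 — convert tonnes to kg: 10927 t * 1000 = 10927000 kg
Step 2 — V = 10927000 / 1029.1 ≈ 10618 m^3 (5 s.f.)

10618 m^3


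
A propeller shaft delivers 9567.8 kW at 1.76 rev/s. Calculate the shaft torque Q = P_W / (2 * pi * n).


Formula: Q = P_W / (2 * pi * n)
Step 1 — P_W = 9567.8 kW * 1000 = 9567800.0 W
Step 2 — 2 * pi * n = 2 * pi * 1.76 = 11.058406
Step 3 — Q = 9567800.0 / 11.058406 ≈ 865210 N·m (5 s.f.)

865210 N·m
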